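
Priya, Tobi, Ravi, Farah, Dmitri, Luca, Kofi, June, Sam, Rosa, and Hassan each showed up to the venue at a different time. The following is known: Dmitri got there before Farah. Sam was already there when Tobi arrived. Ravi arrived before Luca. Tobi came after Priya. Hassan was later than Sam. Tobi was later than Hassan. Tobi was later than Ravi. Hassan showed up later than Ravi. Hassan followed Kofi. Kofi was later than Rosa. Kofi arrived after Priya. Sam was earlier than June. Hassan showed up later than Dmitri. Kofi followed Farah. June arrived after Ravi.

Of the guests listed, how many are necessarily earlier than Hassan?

7

Directly stated before Hassan: Dmitri, Kofi, Ravi, and Sam.
Farah reaches Hassan via Farah → Kofi → Hassan.
Priya reaches Hassan via Priya → Kofi → Hassan.
Rosa reaches Hassan via Rosa → Kofi → Hassan.
No chain forces Tobi (or any of the others) ahead of Hassan.
That's Dmitri, Farah, Kofi, Priya, Ravi, Rosa, and Sam — 7 in all.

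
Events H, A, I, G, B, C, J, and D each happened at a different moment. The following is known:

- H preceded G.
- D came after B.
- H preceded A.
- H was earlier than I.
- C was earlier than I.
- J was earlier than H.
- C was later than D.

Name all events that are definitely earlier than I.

Directly stated before I: C and H.
B reaches I via B → D → C → I.
D reaches I via D → C → I.
J reaches I via J → H → I.
No chain forces A (or any of the others) ahead of I.

B, C, D, H, J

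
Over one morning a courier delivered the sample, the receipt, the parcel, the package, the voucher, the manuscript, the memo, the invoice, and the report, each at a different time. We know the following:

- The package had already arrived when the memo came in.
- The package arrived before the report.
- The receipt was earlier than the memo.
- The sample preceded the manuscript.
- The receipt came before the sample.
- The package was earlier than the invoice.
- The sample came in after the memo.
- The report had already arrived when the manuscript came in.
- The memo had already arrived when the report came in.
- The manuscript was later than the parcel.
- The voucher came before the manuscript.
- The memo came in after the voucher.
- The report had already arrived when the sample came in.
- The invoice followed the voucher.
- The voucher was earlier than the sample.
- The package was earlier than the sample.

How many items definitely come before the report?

4

Directly stated before the report: the memo and the package.
The receipt reaches the report via the receipt → the memo → the report.
The voucher reaches the report via the voucher → the memo → the report.
That's the memo, the package, the receipt, and the voucher — 4 in all.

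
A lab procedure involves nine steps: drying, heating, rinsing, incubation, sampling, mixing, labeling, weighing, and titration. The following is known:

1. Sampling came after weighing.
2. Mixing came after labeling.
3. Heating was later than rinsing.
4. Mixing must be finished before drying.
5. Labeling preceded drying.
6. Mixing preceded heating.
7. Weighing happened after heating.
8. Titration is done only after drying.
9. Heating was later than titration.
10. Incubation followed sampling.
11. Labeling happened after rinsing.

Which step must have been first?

Rinsing has a chain of constraints placing it before every other step, so rinsing must be first.

rinsing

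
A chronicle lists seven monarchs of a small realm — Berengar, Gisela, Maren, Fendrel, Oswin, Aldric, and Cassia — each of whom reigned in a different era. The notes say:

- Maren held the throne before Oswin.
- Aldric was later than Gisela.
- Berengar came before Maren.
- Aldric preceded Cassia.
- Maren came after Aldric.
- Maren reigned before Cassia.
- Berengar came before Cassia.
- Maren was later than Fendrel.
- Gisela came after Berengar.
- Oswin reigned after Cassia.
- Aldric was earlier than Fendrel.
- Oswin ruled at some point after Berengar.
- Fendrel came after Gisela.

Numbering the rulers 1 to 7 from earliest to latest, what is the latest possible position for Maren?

Maren must come before Cassia and Oswin — 2 rulers forced after them.
Everything else can be placed before Maren in some valid order, so Maren can sit as late as position 7 − 2 = 5.

5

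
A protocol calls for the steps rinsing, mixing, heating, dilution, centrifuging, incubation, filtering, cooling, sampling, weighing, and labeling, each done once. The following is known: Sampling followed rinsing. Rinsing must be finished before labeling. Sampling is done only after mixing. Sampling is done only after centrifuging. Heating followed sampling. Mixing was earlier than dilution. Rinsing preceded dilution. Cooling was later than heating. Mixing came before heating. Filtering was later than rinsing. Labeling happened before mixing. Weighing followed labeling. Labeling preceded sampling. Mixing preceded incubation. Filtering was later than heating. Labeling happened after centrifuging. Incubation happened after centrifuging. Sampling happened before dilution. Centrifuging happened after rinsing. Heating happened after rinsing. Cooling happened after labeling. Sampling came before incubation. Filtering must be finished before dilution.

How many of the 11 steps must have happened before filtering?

6

Directly stated before filtering: heating and rinsing.
Centrifuging reaches filtering via centrifuging → sampling → heating → filtering.
Labeling reaches filtering via labeling → sampling → heating → filtering.
Mixing reaches filtering via mixing → heating → filtering.
Likewise sampling reaches filtering by chaining the stated constraints.
No chain forces incubation (or any of the others) ahead of filtering.
That's centrifuging, heating, labeling, mixing, rinsing, and sampling — 6 in all.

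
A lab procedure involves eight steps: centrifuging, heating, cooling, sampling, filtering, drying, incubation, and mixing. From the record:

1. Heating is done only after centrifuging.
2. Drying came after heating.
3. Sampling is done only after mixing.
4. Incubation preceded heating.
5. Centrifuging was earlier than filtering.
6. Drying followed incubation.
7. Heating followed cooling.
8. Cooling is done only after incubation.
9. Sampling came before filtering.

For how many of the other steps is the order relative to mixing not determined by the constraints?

5

Forced after mixing: filtering and sampling.
That leaves centrifuging, cooling, drying, heating, and incubation with no forced order relative to mixing — 5.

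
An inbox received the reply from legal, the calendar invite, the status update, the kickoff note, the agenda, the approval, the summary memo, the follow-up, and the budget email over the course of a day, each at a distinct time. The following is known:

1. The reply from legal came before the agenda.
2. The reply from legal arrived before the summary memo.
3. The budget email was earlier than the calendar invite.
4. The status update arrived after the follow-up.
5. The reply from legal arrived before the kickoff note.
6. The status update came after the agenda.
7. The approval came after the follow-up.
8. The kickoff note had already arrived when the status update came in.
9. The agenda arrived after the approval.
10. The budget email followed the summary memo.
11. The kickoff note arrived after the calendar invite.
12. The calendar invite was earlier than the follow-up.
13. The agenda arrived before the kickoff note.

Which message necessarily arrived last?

Every other message has a chain of constraints placing it before the status update, so the status update is last.

the status update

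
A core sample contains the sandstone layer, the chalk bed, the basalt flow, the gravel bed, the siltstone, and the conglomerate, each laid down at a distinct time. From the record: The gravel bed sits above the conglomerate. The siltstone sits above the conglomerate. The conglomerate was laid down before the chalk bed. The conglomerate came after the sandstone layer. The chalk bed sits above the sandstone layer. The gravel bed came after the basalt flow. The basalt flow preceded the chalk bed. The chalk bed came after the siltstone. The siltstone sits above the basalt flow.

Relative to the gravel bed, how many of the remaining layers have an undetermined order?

Forced before the gravel bed: the basalt flow, the conglomerate, and the sandstone layer.
That leaves the chalk bed and the siltstone with no forced order relative to the gravel bed — 2.

2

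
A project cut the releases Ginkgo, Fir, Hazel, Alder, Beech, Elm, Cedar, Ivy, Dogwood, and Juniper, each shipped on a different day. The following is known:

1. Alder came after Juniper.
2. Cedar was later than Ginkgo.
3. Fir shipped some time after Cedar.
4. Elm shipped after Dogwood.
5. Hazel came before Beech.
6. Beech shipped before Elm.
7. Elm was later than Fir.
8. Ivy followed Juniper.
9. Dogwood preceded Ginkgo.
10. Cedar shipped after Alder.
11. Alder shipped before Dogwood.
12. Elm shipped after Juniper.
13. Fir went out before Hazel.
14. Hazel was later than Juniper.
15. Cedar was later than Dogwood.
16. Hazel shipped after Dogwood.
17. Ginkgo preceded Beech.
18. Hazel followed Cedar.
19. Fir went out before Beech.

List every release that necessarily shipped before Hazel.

Directly stated before Hazel: Cedar, Dogwood, Fir, and Juniper.
Alder reaches Hazel via Alder → Dogwood → Hazel.
Ginkgo reaches Hazel via Ginkgo → Cedar → Hazel.
No chain forces Ivy (or any of the others) ahead of Hazel.

Alder, Cedar, Dogwood, Fir, Ginkgo, Juniper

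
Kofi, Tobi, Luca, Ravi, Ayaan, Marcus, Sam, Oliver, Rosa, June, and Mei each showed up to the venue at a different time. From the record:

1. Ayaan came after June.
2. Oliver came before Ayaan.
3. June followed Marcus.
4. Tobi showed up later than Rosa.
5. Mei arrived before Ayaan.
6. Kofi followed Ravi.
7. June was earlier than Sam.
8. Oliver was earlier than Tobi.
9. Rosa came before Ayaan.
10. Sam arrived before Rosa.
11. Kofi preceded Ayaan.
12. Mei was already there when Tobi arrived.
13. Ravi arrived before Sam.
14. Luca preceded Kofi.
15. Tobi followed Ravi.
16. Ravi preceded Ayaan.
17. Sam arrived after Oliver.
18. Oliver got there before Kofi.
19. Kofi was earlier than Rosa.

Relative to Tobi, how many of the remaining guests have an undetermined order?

Forced before Tobi: June, Kofi, Luca, Marcus, Mei, Oliver, Ravi, Rosa, and Sam.
That leaves Ayaan with no forced order relative to Tobi — 1.

1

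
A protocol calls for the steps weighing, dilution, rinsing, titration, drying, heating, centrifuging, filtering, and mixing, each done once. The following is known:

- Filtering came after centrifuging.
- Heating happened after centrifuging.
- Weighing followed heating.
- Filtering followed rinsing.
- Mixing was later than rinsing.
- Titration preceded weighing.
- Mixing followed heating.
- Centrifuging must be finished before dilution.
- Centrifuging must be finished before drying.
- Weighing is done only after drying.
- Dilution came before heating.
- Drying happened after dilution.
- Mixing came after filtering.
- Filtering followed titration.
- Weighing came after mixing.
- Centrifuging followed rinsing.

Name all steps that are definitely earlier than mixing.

Directly stated before mixing: filtering, heating, and rinsing.
Centrifuging reaches mixing via centrifuging → heating → mixing.
Dilution reaches mixing via dilution → heating → mixing.
Titration reaches mixing via titration → filtering → mixing.
No chain forces weighing (or any of the others) ahead of mixing.

centrifuging, dilution, filtering, heating, rinsing, titration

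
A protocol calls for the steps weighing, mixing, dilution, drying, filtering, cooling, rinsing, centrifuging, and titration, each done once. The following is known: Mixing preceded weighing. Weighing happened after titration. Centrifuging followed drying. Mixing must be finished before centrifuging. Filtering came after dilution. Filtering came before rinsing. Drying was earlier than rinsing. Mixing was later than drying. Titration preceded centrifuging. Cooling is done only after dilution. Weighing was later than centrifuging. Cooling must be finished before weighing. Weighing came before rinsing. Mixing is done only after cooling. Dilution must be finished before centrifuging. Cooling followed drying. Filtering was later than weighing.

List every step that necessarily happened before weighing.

centrifuging, cooling, dilution, drying, mixing, titration

Directly stated before weighing: centrifuging, cooling, mixing, and titration.
Dilution reaches weighing via dilution → cooling → weighing.
Drying reaches weighing via drying → cooling → weighing.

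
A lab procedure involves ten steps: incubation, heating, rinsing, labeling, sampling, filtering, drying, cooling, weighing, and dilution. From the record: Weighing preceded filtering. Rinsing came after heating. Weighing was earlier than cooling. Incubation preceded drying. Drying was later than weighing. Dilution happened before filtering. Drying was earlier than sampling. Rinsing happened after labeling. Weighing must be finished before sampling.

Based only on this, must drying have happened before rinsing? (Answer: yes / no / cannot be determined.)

cannot be determined

No chain of stated constraints runs from drying to rinsing, and none runs from rinsing to drying either.
So the relative order of drying and rinsing is not fixed by the given facts.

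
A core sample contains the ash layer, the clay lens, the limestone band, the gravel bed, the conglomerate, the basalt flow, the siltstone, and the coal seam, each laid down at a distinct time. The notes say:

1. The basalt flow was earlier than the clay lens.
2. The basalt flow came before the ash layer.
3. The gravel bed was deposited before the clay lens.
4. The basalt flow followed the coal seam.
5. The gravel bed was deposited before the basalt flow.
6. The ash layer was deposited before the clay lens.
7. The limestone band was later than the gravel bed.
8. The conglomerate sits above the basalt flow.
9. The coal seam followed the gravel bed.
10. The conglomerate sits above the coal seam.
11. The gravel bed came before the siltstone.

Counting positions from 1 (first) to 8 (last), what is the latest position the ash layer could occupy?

7

The ash layer must come before the clay lens — 1 layer forced after it.
Everything else can be placed before the ash layer in some valid order, so the ash layer can sit as late as position 8 − 1 = 7.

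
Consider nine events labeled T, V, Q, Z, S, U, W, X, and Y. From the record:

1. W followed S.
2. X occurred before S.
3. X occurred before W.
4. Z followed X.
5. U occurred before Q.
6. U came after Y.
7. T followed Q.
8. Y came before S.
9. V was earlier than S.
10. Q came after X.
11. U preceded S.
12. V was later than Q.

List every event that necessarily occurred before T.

Directly stated before T: Q.
U reaches T via U → Q → T.
X reaches T via X → Q → T.
Y reaches T via Y → U → Q → T.

Q, U, X, Y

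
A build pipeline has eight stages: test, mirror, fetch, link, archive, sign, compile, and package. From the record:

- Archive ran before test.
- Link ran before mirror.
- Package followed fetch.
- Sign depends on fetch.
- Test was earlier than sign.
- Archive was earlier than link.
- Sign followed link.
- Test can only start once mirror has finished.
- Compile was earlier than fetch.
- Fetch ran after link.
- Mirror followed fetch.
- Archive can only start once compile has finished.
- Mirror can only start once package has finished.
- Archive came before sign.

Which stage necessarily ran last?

Every other stage has a chain of constraints placing it before sign, so sign is last.

sign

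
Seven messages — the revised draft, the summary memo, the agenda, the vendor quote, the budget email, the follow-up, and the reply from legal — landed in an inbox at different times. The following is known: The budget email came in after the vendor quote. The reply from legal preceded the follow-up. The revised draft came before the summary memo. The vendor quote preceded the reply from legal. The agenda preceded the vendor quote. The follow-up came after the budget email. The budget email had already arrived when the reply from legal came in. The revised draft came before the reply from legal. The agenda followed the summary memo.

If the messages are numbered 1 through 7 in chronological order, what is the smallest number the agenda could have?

3

The revised draft and the summary memo must both come before the agenda — 2 forced predecessors.
Nothing else is forced ahead of the agenda, so its earliest slot is position 2 + 1 = 3.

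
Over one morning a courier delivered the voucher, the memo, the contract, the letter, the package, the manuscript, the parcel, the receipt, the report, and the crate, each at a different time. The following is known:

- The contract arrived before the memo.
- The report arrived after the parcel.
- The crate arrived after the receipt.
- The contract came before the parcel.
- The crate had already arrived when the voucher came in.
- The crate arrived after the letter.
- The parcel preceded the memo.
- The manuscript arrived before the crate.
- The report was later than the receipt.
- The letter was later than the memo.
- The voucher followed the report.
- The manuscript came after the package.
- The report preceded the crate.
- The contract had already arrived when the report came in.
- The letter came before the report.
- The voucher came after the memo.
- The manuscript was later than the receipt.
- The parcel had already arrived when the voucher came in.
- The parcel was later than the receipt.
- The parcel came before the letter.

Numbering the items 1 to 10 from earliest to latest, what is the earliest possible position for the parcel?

3

The contract and the receipt must both come before the parcel — 2 forced predecessors.
Nothing else is forced ahead of the parcel, so its earliest slot is position 2 + 1 = 3.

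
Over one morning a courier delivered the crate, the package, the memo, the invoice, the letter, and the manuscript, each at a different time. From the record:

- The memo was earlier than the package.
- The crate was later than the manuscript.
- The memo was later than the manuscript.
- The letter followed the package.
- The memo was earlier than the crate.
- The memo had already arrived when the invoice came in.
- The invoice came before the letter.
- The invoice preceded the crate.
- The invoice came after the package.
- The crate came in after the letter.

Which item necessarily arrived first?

the manuscript

The manuscript has a chain of constraints placing it before every other item, so the manuscript must be first.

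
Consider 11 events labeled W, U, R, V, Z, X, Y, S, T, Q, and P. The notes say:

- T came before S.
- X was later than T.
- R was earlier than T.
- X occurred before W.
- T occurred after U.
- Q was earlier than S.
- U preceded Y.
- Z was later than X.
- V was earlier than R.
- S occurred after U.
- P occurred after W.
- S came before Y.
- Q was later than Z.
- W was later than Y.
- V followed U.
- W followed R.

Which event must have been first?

U

U has a chain of constraints placing it before every other event, so U must be first.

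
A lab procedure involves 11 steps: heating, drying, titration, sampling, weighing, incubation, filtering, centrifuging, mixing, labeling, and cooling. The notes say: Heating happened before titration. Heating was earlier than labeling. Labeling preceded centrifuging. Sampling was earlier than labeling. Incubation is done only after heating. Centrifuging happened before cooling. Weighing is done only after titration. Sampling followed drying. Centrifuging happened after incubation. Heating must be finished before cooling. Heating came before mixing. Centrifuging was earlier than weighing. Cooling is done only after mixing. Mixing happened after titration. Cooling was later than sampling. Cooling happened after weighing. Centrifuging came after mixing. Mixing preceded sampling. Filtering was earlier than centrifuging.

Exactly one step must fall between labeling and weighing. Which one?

Tracing the constraints gives labeling → centrifuging → weighing, so centrifuging sits after labeling and before weighing.
No other step is forced both after labeling and before weighing.

centrifuging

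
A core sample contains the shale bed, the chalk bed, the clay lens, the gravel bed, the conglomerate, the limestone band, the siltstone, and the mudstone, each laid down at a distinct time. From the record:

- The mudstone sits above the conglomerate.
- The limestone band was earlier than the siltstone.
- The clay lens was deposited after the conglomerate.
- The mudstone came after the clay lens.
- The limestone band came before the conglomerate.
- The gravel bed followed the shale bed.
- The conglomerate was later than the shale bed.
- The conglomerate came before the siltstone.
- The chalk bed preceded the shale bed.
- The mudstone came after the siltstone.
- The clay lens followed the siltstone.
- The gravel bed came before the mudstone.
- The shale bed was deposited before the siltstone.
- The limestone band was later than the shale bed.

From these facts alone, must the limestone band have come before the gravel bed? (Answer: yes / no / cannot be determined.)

No chain of stated constraints runs from the limestone band to the gravel bed, and none runs from the gravel bed to the limestone band either.
So the relative order of the limestone band and the gravel bed is not fixed by the given facts.

cannot be determined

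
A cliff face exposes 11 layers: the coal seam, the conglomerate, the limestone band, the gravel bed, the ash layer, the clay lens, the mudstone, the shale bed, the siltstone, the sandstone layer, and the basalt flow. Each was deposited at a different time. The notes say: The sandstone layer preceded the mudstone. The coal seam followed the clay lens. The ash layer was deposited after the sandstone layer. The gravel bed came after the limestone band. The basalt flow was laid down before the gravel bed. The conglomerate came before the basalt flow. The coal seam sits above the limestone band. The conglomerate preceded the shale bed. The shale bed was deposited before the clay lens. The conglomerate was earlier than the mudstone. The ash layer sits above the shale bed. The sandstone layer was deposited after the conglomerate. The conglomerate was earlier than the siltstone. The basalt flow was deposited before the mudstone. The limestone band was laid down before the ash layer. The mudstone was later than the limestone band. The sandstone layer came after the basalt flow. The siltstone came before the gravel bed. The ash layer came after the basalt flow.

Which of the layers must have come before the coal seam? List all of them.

Directly stated before the coal seam: the clay lens and the limestone band.
The conglomerate reaches the coal seam via the conglomerate → the shale bed → the clay lens → the coal seam.
The shale bed reaches the coal seam via the shale bed → the clay lens → the coal seam.

the clay lens, the conglomerate, the limestone band, the shale bed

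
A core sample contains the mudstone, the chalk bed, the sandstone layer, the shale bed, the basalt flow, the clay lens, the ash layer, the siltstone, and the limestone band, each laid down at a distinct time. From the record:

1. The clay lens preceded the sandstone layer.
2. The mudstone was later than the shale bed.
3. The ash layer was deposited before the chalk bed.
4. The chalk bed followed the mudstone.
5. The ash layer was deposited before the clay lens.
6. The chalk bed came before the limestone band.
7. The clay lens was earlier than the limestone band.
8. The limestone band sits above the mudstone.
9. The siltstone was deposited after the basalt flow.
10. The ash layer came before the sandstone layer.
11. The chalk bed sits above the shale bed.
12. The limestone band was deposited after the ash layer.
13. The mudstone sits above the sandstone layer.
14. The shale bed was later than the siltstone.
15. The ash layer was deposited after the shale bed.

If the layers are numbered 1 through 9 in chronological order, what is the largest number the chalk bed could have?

The chalk bed must come before the limestone band — 1 layer forced after it.
Everything else can be placed before the chalk bed in some valid order, so the chalk bed can sit as late as position 9 − 1 = 8.

8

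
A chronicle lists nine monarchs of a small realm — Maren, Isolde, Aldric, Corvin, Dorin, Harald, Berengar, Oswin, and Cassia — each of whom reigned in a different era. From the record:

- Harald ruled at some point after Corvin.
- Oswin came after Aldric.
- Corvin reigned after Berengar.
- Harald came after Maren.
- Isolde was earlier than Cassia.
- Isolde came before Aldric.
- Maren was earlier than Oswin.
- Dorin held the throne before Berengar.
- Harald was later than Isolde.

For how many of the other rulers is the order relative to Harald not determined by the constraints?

3

Forced before Harald: Berengar, Corvin, Dorin, Isolde, and Maren.
That leaves Aldric, Cassia, and Oswin with no forced order relative to Harald — 3.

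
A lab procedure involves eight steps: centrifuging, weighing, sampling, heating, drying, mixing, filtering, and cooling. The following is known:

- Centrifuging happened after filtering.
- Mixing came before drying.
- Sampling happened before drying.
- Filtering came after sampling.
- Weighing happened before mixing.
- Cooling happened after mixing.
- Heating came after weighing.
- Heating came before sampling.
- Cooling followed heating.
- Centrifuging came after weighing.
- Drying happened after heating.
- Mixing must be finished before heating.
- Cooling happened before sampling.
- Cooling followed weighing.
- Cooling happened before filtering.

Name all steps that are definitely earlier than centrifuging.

cooling, filtering, heating, mixing, sampling, weighing

Directly stated before centrifuging: filtering and weighing.
Cooling reaches centrifuging via cooling → filtering → centrifuging.
Heating reaches centrifuging via heating → cooling → filtering → centrifuging.
Mixing reaches centrifuging via mixing → cooling → filtering → centrifuging.
Likewise sampling reaches centrifuging by chaining the stated constraints.
No chain forces drying ahead of centrifuging.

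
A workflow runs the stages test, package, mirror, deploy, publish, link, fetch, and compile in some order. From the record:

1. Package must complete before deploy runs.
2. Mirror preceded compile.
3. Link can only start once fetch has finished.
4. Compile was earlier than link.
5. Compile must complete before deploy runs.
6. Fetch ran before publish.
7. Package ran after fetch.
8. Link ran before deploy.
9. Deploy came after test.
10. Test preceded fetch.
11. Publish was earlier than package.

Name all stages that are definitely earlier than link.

compile, fetch, mirror, test

Directly stated before link: compile and fetch.
Mirror reaches link via mirror → compile → link.
Test reaches link via test → fetch → link.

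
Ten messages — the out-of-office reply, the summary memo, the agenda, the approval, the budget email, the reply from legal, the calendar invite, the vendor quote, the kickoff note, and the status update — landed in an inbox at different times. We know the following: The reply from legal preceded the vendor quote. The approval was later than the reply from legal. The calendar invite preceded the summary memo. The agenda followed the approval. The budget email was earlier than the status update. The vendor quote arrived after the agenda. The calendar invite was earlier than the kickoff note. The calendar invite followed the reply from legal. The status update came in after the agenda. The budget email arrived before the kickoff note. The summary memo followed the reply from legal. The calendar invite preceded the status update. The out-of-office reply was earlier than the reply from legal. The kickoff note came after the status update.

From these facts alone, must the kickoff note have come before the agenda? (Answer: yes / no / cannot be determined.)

no

Tracing the constraints gives the agenda → the status update → the kickoff note, so the agenda must come before the kickoff note.
That means the kickoff note cannot be before the agenda.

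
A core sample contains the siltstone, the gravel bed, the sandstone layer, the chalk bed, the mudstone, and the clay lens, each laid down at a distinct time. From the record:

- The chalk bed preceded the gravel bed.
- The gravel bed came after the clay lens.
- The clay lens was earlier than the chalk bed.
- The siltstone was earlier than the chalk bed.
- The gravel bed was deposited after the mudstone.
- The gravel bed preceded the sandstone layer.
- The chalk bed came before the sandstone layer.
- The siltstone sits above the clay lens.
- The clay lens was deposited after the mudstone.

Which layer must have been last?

the sandstone layer

Every other layer has a chain of constraints placing it before the sandstone layer, so the sandstone layer is last.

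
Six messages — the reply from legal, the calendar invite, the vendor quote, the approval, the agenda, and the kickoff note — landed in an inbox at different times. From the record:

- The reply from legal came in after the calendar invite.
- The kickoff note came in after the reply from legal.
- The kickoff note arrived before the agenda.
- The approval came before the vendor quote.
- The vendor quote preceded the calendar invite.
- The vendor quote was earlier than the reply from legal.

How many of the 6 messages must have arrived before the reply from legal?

Directly stated before the reply from legal: the calendar invite and the vendor quote.
The approval reaches the reply from legal via the approval → the vendor quote → the reply from legal.
No chain forces the agenda (or any of the others) ahead of the reply from legal.
That's the approval, the calendar invite, and the vendor quote — 3 in all.

3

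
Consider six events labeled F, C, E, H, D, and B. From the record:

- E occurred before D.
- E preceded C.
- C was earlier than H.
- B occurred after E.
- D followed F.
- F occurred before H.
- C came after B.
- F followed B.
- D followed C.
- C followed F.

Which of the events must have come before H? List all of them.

Directly stated before H: C and F.
B reaches H via B → F → H.
E reaches H via E → C → H.

B, C, E, F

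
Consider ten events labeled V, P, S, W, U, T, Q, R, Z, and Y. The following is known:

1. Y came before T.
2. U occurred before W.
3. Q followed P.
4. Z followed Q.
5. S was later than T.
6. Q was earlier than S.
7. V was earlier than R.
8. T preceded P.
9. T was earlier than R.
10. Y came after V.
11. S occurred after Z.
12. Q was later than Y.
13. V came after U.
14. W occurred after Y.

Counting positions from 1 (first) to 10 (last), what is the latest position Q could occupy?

8

Q must come before S and Z — 2 events forced after it.
Everything else can be placed before Q in some valid order, so Q can sit as late as position 10 − 2 = 8.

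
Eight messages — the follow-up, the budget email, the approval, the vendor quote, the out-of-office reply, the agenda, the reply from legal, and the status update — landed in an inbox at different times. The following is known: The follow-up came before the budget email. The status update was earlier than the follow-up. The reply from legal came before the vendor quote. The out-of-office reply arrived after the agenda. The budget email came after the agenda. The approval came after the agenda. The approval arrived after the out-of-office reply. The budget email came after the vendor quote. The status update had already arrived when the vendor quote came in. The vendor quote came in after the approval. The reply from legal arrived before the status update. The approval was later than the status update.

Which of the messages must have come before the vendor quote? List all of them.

Directly stated before the vendor quote: the approval, the reply from legal, and the status update.
The agenda reaches the vendor quote via the agenda → the approval → the vendor quote.
The out-of-office reply reaches the vendor quote via the out-of-office reply → the approval → the vendor quote.
No chain forces the budget email (or any of the others) ahead of the vendor quote.

the agenda, the approval, the out-of-office reply, the reply from legal, the status update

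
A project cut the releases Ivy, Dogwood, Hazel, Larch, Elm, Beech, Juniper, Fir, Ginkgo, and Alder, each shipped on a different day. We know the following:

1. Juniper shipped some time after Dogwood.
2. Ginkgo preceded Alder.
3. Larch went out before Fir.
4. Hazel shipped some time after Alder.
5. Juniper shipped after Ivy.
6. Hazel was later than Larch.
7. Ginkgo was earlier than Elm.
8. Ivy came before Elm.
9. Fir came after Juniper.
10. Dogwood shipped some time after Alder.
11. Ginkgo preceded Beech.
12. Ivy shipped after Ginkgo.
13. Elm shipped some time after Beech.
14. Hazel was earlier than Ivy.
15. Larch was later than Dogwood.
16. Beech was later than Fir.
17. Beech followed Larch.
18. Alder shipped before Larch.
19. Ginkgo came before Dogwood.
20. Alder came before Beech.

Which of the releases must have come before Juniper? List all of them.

Alder, Dogwood, Ginkgo, Hazel, Ivy, Larch

Directly stated before Juniper: Dogwood and Ivy.
Alder reaches Juniper via Alder → Dogwood → Juniper.
Ginkgo reaches Juniper via Ginkgo → Dogwood → Juniper.
Hazel reaches Juniper via Hazel → Ivy → Juniper.
Likewise Larch reaches Juniper by chaining the stated constraints.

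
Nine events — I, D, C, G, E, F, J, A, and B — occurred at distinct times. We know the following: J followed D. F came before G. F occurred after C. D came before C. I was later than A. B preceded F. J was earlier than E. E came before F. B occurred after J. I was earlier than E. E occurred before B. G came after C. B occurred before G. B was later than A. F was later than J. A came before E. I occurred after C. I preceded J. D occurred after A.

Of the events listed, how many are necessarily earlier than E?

5

Directly stated before E: A, I, and J.
C reaches E via C → I → E.
D reaches E via D → J → E.
No chain forces F (or any of the others) ahead of E.
That's A, C, D, I, and J — 5 in all.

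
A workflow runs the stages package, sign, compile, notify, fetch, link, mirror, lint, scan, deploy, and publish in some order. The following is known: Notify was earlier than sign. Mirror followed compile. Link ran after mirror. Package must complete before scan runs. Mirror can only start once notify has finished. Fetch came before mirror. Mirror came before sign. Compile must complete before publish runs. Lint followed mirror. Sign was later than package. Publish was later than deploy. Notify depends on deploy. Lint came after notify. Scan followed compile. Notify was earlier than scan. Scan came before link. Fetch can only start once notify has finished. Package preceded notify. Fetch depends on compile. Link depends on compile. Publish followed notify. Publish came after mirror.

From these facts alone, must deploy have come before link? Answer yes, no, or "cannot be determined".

Chain the constraints: deploy → notify → mirror → link. Each link is directly stated, so deploy comes before link.

yes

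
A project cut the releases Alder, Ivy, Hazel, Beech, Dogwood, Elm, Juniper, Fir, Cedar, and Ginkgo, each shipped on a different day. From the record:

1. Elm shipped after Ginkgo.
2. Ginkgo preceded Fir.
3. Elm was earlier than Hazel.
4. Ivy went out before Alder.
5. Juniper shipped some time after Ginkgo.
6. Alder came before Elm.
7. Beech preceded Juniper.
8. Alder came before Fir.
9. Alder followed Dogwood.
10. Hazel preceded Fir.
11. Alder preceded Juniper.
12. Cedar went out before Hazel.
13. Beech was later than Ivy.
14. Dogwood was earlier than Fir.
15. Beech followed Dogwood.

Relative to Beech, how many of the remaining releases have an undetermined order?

Forced before Beech: Dogwood and Ivy; forced after Beech: Juniper.
That leaves Alder, Cedar, Elm, Fir, Ginkgo, and Hazel with no forced order relative to Beech — 6.

6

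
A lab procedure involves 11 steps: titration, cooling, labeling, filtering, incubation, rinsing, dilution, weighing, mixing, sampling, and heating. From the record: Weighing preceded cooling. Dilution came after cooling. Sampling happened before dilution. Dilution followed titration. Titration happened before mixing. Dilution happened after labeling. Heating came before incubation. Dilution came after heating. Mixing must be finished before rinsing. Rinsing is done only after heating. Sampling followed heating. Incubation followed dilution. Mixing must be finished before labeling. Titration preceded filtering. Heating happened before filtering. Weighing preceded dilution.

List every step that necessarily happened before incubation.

Directly stated before incubation: dilution and heating.
Cooling reaches incubation via cooling → dilution → incubation.
Labeling reaches incubation via labeling → dilution → incubation.
Mixing reaches incubation via mixing → labeling → dilution → incubation.
Likewise sampling, titration, and weighing each reach incubation by chaining the stated constraints.
No chain forces rinsing (or any of the others) ahead of incubation.

cooling, dilution, heating, labeling, mixing, sampling, titration, weighing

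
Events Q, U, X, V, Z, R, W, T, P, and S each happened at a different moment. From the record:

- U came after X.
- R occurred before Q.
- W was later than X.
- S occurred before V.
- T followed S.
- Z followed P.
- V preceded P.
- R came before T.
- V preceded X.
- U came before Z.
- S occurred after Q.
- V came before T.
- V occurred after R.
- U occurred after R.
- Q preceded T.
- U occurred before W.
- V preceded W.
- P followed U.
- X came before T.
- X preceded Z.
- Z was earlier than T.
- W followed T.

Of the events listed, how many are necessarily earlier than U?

5

Directly stated before U: R and X.
Q reaches U via Q → S → V → X → U.
S reaches U via S → V → X → U.
V reaches U via V → X → U.
No chain forces W (or any of the others) ahead of U.
That's Q, R, S, V, and X — 5 in all.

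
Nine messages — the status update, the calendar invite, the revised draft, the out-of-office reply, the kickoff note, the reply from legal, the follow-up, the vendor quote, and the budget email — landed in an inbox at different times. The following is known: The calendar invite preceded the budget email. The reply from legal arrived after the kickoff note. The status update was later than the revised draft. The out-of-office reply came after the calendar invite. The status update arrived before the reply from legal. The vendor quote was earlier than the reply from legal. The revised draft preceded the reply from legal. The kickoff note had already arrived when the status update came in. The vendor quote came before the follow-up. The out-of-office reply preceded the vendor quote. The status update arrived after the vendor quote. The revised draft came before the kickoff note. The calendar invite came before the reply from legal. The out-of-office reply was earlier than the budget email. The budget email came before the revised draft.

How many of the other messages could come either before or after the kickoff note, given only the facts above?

Forced before the kickoff note: the budget email, the calendar invite, the out-of-office reply, and the revised draft; forced after the kickoff note: the reply from legal and the status update.
That leaves the follow-up and the vendor quote with no forced order relative to the kickoff note — 2.

2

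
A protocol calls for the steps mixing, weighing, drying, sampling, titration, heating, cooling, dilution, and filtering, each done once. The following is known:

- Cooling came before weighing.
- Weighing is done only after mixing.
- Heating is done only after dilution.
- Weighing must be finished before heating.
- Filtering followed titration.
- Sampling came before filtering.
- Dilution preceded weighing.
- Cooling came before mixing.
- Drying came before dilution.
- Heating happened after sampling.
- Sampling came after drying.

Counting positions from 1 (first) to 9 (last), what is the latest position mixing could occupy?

7

Mixing must come before heating and weighing — 2 steps forced after it.
Everything else can be placed before mixing in some valid order, so mixing can sit as late as position 9 − 2 = 7.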